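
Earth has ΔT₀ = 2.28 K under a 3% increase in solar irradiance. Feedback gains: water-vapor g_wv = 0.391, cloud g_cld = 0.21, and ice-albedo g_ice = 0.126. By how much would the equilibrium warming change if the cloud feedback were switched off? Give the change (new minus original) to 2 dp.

Original: g = 0.727, ΔT = 2.28/(1−0.727) = 8.3516 K.
Without cloud: g' = 0.517, ΔT' = 2.28/(1−0.517) = 4.7205 K.
Change = 4.7205 − 8.3516 = -3.63 K.

-3.63 K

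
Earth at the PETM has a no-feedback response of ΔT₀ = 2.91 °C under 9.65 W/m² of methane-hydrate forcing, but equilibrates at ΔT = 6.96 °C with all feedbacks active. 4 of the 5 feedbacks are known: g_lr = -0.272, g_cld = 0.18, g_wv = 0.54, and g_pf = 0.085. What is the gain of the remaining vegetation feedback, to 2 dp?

Amplification A = ΔT/ΔT₀ = 6.96/2.91 = 2.392.
Total gain g = 1 − 1/A = 1 − 1/2.392 = 0.5819.
Known gains sum to -0.272 + 0.18 + 0.54 + 0.085 = 0.533.
g_veg = 0.5819 − 0.533 = 0.05.

0.05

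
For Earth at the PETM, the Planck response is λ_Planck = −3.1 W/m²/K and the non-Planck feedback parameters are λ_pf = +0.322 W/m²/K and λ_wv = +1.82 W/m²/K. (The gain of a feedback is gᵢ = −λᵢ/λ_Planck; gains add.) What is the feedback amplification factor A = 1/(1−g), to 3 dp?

Convert to gains: g_pf = 0.322/3.1 = 0.1039; g_wv = 1.82/3.1 = 0.5871.
Total gain g = 0.691.
A = 1/(1 − 0.691) = 3.236.

3.236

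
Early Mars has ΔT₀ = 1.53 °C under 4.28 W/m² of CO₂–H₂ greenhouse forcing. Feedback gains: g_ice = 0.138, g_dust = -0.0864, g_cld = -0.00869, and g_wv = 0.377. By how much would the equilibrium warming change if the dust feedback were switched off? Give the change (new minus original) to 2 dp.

Original: g = 0.41991, ΔT = 1.53/(1−0.41991) = 2.6375 °C.
Without dust: g' = 0.50631, ΔT' = 1.53/(1−0.50631) = 3.0991 °C.
Change = 3.0991 − 2.6375 = 0.46 °C.

0.46 °C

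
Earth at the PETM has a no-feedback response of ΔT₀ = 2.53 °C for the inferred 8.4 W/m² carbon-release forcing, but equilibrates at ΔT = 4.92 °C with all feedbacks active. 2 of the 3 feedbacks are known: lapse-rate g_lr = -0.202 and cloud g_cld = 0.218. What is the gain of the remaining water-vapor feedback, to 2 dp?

0.47

Amplification A = ΔT/ΔT₀ = 4.92/2.53 = 1.945.
Total gain g = 1 − 1/A = 1 − 1/1.945 = 0.4859.
Known gains sum to -0.202 + 0.218 = 0.016.
g_wv = 0.4859 − 0.016 = 0.47.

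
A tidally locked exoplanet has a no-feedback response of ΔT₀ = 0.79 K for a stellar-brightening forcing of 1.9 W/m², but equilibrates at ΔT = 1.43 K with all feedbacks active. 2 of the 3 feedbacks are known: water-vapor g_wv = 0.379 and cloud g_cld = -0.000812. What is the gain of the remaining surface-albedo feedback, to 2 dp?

0.07

Amplification A = ΔT/ΔT₀ = 1.43/0.79 = 1.81.
Total gain g = 1 − 1/A = 1 − 1/1.81 = 0.4475.
Known gains sum to 0.379 − 0.000812 = 0.378188.
g_alb = 0.4475 − 0.378188 = 0.07.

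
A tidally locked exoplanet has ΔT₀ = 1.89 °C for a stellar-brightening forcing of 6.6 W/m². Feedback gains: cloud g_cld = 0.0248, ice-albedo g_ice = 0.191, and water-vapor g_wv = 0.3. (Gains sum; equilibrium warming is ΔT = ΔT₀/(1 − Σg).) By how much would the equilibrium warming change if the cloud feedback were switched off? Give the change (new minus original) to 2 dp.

Original: g = 0.5158, ΔT = 1.89/(1−0.5158) = 3.9033 °C.
Without cloud: g' = 0.491, ΔT' = 1.89/(1−0.491) = 3.7132 °C.
Change = 3.7132 − 3.9033 = -0.19 °C.

-0.19 °C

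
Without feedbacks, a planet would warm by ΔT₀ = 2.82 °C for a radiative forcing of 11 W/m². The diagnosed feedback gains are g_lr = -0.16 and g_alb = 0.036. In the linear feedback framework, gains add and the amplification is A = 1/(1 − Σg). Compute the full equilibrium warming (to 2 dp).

Total gain g = -0.16 + 0.036 = -0.124.
Amplification A = 1/(1 + 0.124) = 0.8897.
ΔT = 2.82 × 0.8897 = 2.51 °C.

2.51 °C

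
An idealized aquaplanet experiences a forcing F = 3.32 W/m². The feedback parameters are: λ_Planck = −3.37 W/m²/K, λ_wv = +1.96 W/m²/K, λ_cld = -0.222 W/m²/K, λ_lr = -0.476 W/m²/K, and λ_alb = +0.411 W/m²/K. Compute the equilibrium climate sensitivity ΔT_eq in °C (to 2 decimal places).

1.96 °C

Net feedback parameter λ = (−3.37) + (+1.96) + (-0.222) + (-0.476) + (+0.411) = -1.697 W/m²/K.
ΔT = −F/λ = −3.32/(-1.697) = 1.96 °C.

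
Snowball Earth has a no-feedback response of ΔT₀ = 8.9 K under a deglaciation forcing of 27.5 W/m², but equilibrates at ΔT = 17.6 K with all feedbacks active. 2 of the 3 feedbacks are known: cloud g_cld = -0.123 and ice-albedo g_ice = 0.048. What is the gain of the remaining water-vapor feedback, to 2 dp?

0.57

Amplification A = ΔT/ΔT₀ = 17.6/8.9 = 1.978.
Total gain g = 1 − 1/A = 1 − 1/1.978 = 0.4944.
Known gains sum to -0.123 + 0.048 = -0.075.
g_wv = 0.4944 + 0.075 = 0.57.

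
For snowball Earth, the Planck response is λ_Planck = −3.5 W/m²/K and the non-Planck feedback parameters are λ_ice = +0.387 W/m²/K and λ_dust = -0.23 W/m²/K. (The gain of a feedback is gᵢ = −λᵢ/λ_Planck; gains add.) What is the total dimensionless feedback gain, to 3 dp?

0.045

Convert to gains: g_ice = 0.387/3.5 = 0.1106; g_dust = -0.23/3.5 = -0.06571.
Total gain g = 0.04489.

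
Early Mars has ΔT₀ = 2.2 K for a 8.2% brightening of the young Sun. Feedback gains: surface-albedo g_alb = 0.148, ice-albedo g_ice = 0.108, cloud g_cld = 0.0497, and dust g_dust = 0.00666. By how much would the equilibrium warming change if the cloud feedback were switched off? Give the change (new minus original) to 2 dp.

-0.22 K

Original: g = 0.31236, ΔT = 2.2/(1−0.31236) = 3.1993 K.
Without cloud: g' = 0.26266, ΔT' = 2.2/(1−0.26266) = 2.9837 K.
Change = 2.9837 − 3.1993 = -0.22 K.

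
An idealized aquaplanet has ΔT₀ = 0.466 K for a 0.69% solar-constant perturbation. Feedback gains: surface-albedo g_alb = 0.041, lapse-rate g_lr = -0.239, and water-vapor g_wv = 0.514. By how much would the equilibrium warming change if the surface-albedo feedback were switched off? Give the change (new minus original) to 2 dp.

-0.04 K

Original: g = 0.316, ΔT = 0.466/(1−0.316) = 0.6813 K.
Without surface-albedo: g' = 0.275, ΔT' = 0.466/(1−0.275) = 0.6428 K.
Change = 0.6428 − 0.6813 = -0.04 K.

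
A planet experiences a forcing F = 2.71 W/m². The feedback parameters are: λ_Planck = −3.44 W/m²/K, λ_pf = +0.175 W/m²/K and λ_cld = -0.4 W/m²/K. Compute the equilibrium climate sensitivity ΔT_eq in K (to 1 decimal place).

Net feedback parameter λ = (−3.44) + (+0.175) + (-0.4) = -3.665 W/m²/K.
ΔT = −F/λ = −2.71/(-3.665) = 0.7 K.

0.7 K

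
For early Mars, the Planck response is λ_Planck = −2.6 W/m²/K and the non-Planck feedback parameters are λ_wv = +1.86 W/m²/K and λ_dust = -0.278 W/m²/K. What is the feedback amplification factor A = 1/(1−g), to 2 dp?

Convert to gains: g_wv = 1.86/2.6 = 0.7154; g_dust = -0.278/2.6 = -0.1069.
Total gain g = 0.6085.
A = 1/(1 − 0.6085) = 2.55.

2.55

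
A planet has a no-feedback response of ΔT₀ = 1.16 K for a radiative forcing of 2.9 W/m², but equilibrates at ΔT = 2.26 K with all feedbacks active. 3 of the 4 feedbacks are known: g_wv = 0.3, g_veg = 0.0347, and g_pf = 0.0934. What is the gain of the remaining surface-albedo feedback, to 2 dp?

0.06

Amplification A = ΔT/ΔT₀ = 2.26/1.16 = 1.948.
Total gain g = 1 − 1/A = 1 − 1/1.948 = 0.4867.
Known gains sum to 0.3 + 0.0347 + 0.0934 = 0.4281.
g_alb = 0.4867 − 0.4281 = 0.06.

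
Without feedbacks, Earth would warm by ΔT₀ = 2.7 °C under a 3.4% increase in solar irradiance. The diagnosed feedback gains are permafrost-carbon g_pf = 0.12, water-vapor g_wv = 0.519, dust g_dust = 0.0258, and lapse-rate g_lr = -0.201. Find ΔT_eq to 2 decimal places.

5.04 °C

Total gain g = 0.12 + 0.519 + 0.0258 − 0.201 = 0.4638.
Amplification A = 1/(1 − 0.4638) = 1.865.
ΔT = 2.7 × 1.865 = 5.04 °C.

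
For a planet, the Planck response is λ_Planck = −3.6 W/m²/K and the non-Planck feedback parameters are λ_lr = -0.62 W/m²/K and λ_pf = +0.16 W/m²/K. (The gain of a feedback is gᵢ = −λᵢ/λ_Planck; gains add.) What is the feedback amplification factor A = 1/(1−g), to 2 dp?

0.89

Convert to gains: g_lr = -0.62/3.6 = -0.1722; g_pf = 0.16/3.6 = 0.04444.
Total gain g = -0.12776.
A = 1/(1 + 0.12776) = 0.89.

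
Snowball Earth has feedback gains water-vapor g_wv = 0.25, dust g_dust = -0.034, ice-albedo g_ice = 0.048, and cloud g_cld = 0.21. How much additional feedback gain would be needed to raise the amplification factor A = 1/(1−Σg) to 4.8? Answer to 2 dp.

Current total gain = 0.474.
Target gain for A = 4.8: g* = 1 − 1/4.8 = 0.7917.
Additional gain needed = 0.7917 − 0.474 = 0.32.

0.32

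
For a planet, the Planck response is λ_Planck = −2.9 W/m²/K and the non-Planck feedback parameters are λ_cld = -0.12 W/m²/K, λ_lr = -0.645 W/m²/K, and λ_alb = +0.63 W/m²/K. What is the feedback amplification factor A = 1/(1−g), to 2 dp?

0.96

Convert to gains: g_cld = -0.12/2.9 = -0.04138; g_lr = -0.645/2.9 = -0.2224; g_alb = 0.63/2.9 = 0.2172.
Total gain g = -0.04658.
A = 1/(1 + 0.04658) = 0.96.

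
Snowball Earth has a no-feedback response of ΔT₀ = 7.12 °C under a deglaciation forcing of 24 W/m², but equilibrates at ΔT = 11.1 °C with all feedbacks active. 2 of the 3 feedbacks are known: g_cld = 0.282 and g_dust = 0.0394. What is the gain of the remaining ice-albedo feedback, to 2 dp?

0.04

Amplification A = ΔT/ΔT₀ = 11.1/7.12 = 1.559.
Total gain g = 1 − 1/A = 1 − 1/1.559 = 0.3586.
Known gains sum to 0.282 + 0.0394 = 0.3214.
g_ice = 0.3586 − 0.3214 = 0.04.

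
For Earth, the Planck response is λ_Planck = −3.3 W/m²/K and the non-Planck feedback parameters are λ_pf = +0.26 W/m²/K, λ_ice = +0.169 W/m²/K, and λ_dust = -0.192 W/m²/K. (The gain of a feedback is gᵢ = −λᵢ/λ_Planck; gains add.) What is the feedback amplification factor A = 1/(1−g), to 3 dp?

1.077

Convert to gains: g_pf = 0.26/3.3 = 0.07879; g_ice = 0.169/3.3 = 0.05121; g_dust = -0.192/3.3 = -0.05818.
Total gain g = 0.07182.
A = 1/(1 − 0.07182) = 1.077.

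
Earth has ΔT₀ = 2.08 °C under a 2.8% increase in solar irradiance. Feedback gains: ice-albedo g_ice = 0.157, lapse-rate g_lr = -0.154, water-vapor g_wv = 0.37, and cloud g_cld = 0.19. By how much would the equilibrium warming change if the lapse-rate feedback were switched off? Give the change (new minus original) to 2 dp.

Original: g = 0.563, ΔT = 2.08/(1−0.563) = 4.7597 °C.
Without lapse-rate: g' = 0.717, ΔT' = 2.08/(1−0.717) = 7.3498 °C.
Change = 7.3498 − 4.7597 = 2.59 °C.

2.59 °C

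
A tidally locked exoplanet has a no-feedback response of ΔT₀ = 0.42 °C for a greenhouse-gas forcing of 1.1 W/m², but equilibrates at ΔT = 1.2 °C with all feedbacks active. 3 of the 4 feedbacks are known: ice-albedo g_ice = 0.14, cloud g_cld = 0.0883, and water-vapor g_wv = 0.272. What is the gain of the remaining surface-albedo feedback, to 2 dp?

Amplification A = ΔT/ΔT₀ = 1.2/0.42 = 2.857.
Total gain g = 1 − 1/A = 1 − 1/2.857 = 0.65.
Known gains sum to 0.14 + 0.0883 + 0.272 = 0.5003.
g_alb = 0.65 − 0.5003 = 0.15.

0.15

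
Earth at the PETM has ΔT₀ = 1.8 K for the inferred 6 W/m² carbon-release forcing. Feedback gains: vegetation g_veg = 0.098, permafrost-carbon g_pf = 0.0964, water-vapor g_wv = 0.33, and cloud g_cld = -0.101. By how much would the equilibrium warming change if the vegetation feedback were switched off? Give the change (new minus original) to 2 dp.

-0.45 K

Original: g = 0.4234, ΔT = 1.8/(1−0.4234) = 3.1217 K.
Without vegetation: g' = 0.3254, ΔT' = 1.8/(1−0.3254) = 2.6682 K.
Change = 2.6682 − 3.1217 = -0.45 K.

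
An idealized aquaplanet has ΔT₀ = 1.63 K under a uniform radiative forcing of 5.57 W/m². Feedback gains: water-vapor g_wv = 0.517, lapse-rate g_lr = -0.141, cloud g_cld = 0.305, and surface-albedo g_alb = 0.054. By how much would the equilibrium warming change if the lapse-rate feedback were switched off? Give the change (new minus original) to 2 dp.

6.99 K

Original: g = 0.735, ΔT = 1.63/(1−0.735) = 6.1509 K.
Without lapse-rate: g' = 0.876, ΔT' = 1.63/(1−0.876) = 13.1452 K.
Change = 13.1452 − 6.1509 = 6.99 K.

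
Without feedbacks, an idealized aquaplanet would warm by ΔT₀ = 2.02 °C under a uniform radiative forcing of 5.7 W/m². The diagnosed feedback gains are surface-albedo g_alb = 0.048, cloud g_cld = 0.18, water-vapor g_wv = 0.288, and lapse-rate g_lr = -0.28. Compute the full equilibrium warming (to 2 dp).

Total gain g = 0.048 + 0.18 + 0.288 − 0.28 = 0.236.
Amplification A = 1/(1 − 0.236) = 1.309.
ΔT = 2.02 × 1.309 = 2.64 °C.

2.64 °C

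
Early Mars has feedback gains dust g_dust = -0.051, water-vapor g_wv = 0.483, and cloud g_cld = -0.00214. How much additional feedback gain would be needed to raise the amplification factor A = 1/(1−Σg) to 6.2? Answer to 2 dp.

Current total gain = 0.42986.
Target gain for A = 6.2: g* = 1 − 1/6.2 = 0.8387.
Additional gain needed = 0.8387 − 0.42986 = 0.41.

0.41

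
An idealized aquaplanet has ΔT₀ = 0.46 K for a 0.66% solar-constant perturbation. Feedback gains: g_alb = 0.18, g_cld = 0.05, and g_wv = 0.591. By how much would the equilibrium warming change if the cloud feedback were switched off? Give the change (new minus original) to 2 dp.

Original: g = 0.821, ΔT = 0.46/(1−0.821) = 2.5698 K.
Without cloud: g' = 0.771, ΔT' = 0.46/(1−0.771) = 2.0087 K.
Change = 2.0087 − 2.5698 = -0.56 K.

-0.56 K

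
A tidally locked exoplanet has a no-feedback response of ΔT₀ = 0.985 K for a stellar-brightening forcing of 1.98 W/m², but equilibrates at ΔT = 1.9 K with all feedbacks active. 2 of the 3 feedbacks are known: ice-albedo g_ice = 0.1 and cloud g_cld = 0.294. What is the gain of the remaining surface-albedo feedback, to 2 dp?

Amplification A = ΔT/ΔT₀ = 1.9/0.985 = 1.929.
Total gain g = 1 − 1/A = 1 − 1/1.929 = 0.4816.
Known gains sum to 0.1 + 0.294 = 0.394.
g_alb = 0.4816 − 0.394 = 0.09.

0.09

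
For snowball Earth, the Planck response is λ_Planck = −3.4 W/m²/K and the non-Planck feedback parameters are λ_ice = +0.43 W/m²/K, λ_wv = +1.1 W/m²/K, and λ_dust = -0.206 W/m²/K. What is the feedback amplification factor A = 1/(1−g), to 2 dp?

Convert to gains: g_ice = 0.43/3.4 = 0.1265; g_wv = 1.1/3.4 = 0.3235; g_dust = -0.206/3.4 = -0.06059.
Total gain g = 0.38941.
A = 1/(1 − 0.38941) = 1.64.

1.64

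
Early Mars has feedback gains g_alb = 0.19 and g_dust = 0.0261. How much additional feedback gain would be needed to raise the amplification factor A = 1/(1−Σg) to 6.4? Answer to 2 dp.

0.63

Current total gain = 0.2161.
Target gain for A = 6.4: g* = 1 − 1/6.4 = 0.8438.
Additional gain needed = 0.8438 − 0.2161 = 0.63.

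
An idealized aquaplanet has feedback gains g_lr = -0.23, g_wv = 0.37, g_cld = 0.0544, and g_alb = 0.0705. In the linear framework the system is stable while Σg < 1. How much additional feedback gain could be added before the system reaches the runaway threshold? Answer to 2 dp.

0.74

Current total gain = -0.23 + 0.37 + 0.0544 + 0.0705 = 0.2649.
Margin to runaway = 1 − 0.2649 = 0.74.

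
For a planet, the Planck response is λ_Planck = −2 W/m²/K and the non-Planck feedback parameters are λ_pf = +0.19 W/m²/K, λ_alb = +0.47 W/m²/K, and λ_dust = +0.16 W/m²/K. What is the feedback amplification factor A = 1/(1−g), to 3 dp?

Convert to gains: g_pf = 0.19/2 = 0.095; g_alb = 0.47/2 = 0.235; g_dust = 0.16/2 = 0.08.
Total gain g = 0.41.
A = 1/(1 − 0.41) = 1.695.

1.695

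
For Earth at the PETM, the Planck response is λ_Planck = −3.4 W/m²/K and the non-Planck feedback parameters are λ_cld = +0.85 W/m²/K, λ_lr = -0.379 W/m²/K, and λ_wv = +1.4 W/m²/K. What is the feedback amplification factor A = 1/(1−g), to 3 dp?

Convert to gains: g_cld = 0.85/3.4 = 0.25; g_lr = -0.379/3.4 = -0.1115; g_wv = 1.4/3.4 = 0.4118.
Total gain g = 0.5503.
A = 1/(1 − 0.5503) = 2.224.

2.224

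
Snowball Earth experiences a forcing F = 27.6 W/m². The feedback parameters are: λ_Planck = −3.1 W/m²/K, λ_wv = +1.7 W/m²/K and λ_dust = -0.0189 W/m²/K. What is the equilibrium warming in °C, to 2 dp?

Net feedback parameter λ = (−3.1) + (+1.7) + (-0.0189) = -1.4189 W/m²/K.
ΔT = −F/λ = −27.6/(-1.4189) = 19.45 °C.

19.45 °C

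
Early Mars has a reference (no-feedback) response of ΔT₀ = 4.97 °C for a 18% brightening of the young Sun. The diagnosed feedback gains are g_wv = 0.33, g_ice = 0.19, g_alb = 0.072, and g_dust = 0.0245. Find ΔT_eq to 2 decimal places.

Total gain g = 0.33 + 0.19 + 0.072 + 0.0245 = 0.6165.
Amplification A = 1/(1 − 0.6165) = 2.608.
ΔT = 4.97 × 2.608 = 12.96 °C.

12.96 °C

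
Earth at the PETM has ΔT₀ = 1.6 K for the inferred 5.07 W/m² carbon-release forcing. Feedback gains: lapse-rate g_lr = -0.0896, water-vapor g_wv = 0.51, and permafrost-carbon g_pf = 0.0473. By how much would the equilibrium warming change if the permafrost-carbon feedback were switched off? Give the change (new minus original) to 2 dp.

Original: g = 0.4677, ΔT = 1.6/(1−0.4677) = 3.0058 K.
Without permafrost-carbon: g' = 0.4204, ΔT' = 1.6/(1−0.4204) = 2.7605 K.
Change = 2.7605 − 3.0058 = -0.25 K.

-0.25 K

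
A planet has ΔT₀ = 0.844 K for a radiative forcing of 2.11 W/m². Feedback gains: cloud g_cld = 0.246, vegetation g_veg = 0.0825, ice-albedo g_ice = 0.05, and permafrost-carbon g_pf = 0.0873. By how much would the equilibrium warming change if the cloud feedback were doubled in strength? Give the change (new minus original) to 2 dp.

Original: g = 0.4658, ΔT = 0.844/(1−0.4658) = 1.5799 K.
With doubled cloud: g' = 0.7118, ΔT' = 0.844/(1−0.7118) = 2.9285 K.
Change = 2.9285 − 1.5799 = 1.35 K.

1.35 K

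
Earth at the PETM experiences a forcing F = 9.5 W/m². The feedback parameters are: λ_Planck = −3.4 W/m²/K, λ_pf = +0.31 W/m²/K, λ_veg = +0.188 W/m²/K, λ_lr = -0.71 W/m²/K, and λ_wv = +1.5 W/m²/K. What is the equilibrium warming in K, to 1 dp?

4.5 K

Net feedback parameter λ = (−3.4) + (+0.31) + (+0.188) + (-0.71) + (+1.5) = -2.112 W/m²/K.
ΔT = −F/λ = −9.5/(-2.112) = 4.5 K.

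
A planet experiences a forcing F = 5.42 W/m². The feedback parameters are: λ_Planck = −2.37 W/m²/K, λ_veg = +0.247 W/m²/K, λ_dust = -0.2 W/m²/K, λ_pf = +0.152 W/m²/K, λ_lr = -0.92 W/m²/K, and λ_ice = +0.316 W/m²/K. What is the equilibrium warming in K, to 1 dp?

Net feedback parameter λ = (−2.37) + (+0.247) + (-0.2) + (+0.152) + (-0.92) + (+0.316) = -2.775 W/m²/K.
ΔT = −F/λ = −5.42/(-2.775) = 2.0 K.

2.0 K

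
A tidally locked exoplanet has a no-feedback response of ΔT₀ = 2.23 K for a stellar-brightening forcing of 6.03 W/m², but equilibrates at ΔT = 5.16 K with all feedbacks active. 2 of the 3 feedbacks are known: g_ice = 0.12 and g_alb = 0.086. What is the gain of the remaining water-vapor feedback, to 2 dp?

Amplification A = ΔT/ΔT₀ = 5.16/2.23 = 2.314.
Total gain g = 1 − 1/A = 1 − 1/2.314 = 0.5678.
Known gains sum to 0.12 + 0.086 = 0.206.
g_wv = 0.5678 − 0.206 = 0.36.

0.36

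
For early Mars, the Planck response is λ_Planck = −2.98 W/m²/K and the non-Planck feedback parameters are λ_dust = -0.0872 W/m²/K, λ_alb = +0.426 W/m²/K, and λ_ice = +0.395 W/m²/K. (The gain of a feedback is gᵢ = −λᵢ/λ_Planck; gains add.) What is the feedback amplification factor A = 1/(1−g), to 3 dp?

Convert to gains: g_dust = -0.0872/2.98 = -0.02926; g_alb = 0.426/2.98 = 0.143; g_ice = 0.395/2.98 = 0.1326.
Total gain g = 0.24634.
A = 1/(1 − 0.24634) = 1.327.

1.327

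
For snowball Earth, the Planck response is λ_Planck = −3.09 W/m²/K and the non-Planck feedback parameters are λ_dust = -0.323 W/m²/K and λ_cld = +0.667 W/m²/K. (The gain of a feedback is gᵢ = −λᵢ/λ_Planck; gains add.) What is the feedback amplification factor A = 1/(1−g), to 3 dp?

1.125

Convert to gains: g_dust = -0.323/3.09 = -0.1045; g_cld = 0.667/3.09 = 0.2159.
Total gain g = 0.1114.
A = 1/(1 − 0.1114) = 1.125.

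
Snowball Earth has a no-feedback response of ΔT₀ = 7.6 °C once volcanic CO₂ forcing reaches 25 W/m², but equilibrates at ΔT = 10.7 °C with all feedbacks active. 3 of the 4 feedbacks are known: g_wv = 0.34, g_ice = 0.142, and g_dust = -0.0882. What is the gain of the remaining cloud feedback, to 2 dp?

-0.10

Amplification A = ΔT/ΔT₀ = 10.7/7.6 = 1.408.
Total gain g = 1 − 1/A = 1 − 1/1.408 = 0.2898.
Known gains sum to 0.34 + 0.142 − 0.0882 = 0.3938.
g_cld = 0.2898 − 0.3938 = -0.10.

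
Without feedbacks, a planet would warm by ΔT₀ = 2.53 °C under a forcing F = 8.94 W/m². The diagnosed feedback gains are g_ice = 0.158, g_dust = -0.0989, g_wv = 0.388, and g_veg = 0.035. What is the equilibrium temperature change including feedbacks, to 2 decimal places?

4.89 °C

Total gain g = 0.158 − 0.0989 + 0.388 + 0.035 = 0.4821.
Amplification A = 1/(1 − 0.4821) = 1.931.
ΔT = 2.53 × 1.931 = 4.89 °C.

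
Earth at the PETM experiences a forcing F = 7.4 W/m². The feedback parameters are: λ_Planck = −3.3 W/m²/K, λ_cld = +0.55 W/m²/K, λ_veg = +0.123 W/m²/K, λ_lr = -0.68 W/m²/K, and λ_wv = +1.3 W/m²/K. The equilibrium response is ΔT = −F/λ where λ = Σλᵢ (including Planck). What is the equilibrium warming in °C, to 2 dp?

3.69 °C

Net feedback parameter λ = (−3.3) + (+0.55) + (+0.123) + (-0.68) + (+1.3) = -2.007 W/m²/K.
ΔT = −F/λ = −7.4/(-2.007) = 3.69 °C.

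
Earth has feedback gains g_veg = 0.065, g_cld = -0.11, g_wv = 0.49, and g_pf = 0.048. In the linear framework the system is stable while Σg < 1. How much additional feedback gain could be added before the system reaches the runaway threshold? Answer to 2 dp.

Current total gain = 0.065 − 0.11 + 0.49 + 0.048 = 0.493.
Margin to runaway = 1 − 0.493 = 0.51.

0.51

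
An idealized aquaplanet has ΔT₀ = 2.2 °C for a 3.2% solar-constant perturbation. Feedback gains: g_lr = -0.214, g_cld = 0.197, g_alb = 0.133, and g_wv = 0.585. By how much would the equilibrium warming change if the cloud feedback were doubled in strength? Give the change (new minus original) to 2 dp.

14.21 °C

Original: g = 0.701, ΔT = 2.2/(1−0.701) = 7.3579 °C.
With doubled cloud: g' = 0.898, ΔT' = 2.2/(1−0.898) = 21.5686 °C.
Change = 21.5686 − 7.3579 = 14.21 °C.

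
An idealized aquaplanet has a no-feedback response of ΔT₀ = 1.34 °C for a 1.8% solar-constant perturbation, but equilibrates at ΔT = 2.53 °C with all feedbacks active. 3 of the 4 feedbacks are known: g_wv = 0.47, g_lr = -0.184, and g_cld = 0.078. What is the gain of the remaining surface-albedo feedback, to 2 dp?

0.11

Amplification A = ΔT/ΔT₀ = 2.53/1.34 = 1.888.
Total gain g = 1 − 1/A = 1 − 1/1.888 = 0.4703.
Known gains sum to 0.47 − 0.184 + 0.078 = 0.364.
g_alb = 0.4703 − 0.364 = 0.11.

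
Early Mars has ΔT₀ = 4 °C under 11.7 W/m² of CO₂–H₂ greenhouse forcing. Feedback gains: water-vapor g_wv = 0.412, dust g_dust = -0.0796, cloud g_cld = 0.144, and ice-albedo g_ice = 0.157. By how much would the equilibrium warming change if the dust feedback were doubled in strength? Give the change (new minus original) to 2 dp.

Original: g = 0.6334, ΔT = 4/(1−0.6334) = 10.9111 °C.
With doubled dust: g' = 0.5538, ΔT' = 4/(1−0.5538) = 8.9646 °C.
Change = 8.9646 − 10.9111 = -1.95 °C.

-1.95 °C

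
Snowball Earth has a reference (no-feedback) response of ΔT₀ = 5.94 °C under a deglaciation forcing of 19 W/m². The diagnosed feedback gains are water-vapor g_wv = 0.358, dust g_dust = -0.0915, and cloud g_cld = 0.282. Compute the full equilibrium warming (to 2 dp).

13.16 °C

Total gain g = 0.358 − 0.0915 + 0.282 = 0.5485.
Amplification A = 1/(1 − 0.5485) = 2.215.
ΔT = 5.94 × 2.215 = 13.16 °C.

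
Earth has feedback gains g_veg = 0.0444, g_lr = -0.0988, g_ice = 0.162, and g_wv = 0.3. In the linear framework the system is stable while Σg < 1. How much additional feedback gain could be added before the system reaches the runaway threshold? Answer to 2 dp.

Current total gain = 0.0444 − 0.0988 + 0.162 + 0.3 = 0.4076.
Margin to runaway = 1 − 0.4076 = 0.59.

0.59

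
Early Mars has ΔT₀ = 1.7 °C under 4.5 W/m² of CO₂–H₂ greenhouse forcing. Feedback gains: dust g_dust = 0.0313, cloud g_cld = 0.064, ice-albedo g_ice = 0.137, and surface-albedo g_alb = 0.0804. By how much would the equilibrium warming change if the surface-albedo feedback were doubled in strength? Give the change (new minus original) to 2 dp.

0.33 °C

Original: g = 0.3127, ΔT = 1.7/(1−0.3127) = 2.4734 °C.
With doubled surface-albedo: g' = 0.3931, ΔT' = 1.7/(1−0.3931) = 2.8011 °C.
Change = 2.8011 − 2.4734 = 0.33 °C.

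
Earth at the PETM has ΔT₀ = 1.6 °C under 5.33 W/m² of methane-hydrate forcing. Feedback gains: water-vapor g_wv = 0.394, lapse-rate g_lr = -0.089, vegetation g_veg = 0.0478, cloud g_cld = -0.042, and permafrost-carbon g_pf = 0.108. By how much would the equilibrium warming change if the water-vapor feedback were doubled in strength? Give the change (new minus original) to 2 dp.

Original: g = 0.4188, ΔT = 1.6/(1−0.4188) = 2.7529 °C.
With doubled water-vapor: g' = 0.8128, ΔT' = 1.6/(1−0.8128) = 8.5470 °C.
Change = 8.5470 − 2.7529 = 5.79 °C.

5.79 °C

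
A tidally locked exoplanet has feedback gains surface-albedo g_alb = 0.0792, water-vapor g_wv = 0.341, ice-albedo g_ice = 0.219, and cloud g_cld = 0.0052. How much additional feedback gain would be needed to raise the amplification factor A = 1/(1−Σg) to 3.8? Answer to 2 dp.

0.09

Current total gain = 0.6444.
Target gain for A = 3.8: g* = 1 − 1/3.8 = 0.7368.
Additional gain needed = 0.7368 − 0.6444 = 0.09.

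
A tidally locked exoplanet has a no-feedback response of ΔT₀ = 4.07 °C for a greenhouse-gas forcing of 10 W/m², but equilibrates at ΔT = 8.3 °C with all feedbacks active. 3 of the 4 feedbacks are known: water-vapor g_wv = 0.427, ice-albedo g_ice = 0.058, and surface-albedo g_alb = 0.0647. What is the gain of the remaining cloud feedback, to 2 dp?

Amplification A = ΔT/ΔT₀ = 8.3/4.07 = 2.039.
Total gain g = 1 − 1/A = 1 − 1/2.039 = 0.5096.
Known gains sum to 0.427 + 0.058 + 0.0647 = 0.5497.
g_cld = 0.5096 − 0.5497 = -0.04.

-0.04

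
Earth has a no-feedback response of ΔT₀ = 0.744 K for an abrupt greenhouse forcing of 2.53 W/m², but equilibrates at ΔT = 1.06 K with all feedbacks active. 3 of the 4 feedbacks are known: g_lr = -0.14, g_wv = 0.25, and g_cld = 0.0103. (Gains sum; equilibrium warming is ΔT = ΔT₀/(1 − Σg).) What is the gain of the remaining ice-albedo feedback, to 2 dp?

Amplification A = ΔT/ΔT₀ = 1.06/0.744 = 1.425.
Total gain g = 1 − 1/A = 1 − 1/1.425 = 0.2982.
Known gains sum to -0.14 + 0.25 + 0.0103 = 0.1203.
g_ice = 0.2982 − 0.1203 = 0.18.

0.18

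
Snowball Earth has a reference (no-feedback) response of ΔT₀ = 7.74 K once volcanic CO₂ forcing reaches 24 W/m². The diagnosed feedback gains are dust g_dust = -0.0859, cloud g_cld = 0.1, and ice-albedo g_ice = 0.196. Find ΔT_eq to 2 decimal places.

9.80 K

Total gain g = -0.0859 + 0.1 + 0.196 = 0.2101.
Amplification A = 1/(1 − 0.2101) = 1.266.
ΔT = 7.74 × 1.266 = 9.80 K.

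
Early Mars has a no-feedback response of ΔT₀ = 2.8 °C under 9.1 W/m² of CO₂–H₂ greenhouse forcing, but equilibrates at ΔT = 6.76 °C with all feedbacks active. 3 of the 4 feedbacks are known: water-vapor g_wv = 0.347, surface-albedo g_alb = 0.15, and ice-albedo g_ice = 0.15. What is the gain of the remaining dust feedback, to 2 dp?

-0.06

Amplification A = ΔT/ΔT₀ = 6.76/2.8 = 2.414.
Total gain g = 1 − 1/A = 1 − 1/2.414 = 0.5857.
Known gains sum to 0.347 + 0.15 + 0.15 = 0.647.
g_dust = 0.5857 − 0.647 = -0.06.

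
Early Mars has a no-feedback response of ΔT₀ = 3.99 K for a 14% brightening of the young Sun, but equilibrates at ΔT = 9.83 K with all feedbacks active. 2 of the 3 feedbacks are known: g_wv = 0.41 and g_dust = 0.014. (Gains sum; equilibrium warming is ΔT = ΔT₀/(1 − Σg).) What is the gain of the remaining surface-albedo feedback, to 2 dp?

0.17

Amplification A = ΔT/ΔT₀ = 9.83/3.99 = 2.464.
Total gain g = 1 − 1/A = 1 − 1/2.464 = 0.5942.
Known gains sum to 0.41 + 0.014 = 0.424.
g_alb = 0.5942 − 0.424 = 0.17.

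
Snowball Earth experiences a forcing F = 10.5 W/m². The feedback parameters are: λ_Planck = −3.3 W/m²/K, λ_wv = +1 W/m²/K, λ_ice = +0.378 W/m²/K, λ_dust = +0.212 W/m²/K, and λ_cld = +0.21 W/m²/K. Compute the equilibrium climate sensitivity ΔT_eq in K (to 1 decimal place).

Net feedback parameter λ = (−3.3) + (+1) + (+0.378) + (+0.212) + (+0.21) = -1.5 W/m²/K.
ΔT = −F/λ = −10.5/(-1.5) = 7.0 K.

7.0 K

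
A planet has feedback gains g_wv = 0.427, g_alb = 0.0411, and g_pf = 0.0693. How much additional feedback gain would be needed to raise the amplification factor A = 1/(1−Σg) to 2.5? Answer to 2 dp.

Current total gain = 0.5374.
Target gain for A = 2.5: g* = 1 − 1/2.5 = 0.6.
Additional gain needed = 0.6 − 0.5374 = 0.06.

0.06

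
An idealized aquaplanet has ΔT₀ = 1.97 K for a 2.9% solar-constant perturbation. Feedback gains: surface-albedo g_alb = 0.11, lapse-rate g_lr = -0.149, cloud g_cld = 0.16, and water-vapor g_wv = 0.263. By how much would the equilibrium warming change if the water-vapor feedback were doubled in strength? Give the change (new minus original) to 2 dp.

2.38 K

Original: g = 0.384, ΔT = 1.97/(1−0.384) = 3.1981 K.
With doubled water-vapor: g' = 0.647, ΔT' = 1.97/(1−0.647) = 5.5807 K.
Change = 5.5807 − 3.1981 = 2.38 K.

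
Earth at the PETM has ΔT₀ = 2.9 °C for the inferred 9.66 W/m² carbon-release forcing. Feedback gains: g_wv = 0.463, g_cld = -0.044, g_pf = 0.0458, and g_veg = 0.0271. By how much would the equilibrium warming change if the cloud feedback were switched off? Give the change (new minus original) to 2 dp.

0.54 °C

Original: g = 0.4919, ΔT = 2.9/(1−0.4919) = 5.7075 °C.
Without cloud: g' = 0.5359, ΔT' = 2.9/(1−0.5359) = 6.2487 °C.
Change = 6.2487 − 5.7075 = 0.54 °C.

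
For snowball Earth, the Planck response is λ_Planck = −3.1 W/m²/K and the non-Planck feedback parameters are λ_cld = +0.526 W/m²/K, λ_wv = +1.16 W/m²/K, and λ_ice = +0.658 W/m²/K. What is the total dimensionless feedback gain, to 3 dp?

0.756

Convert to gains: g_cld = 0.526/3.1 = 0.1697; g_wv = 1.16/3.1 = 0.3742; g_ice = 0.658/3.1 = 0.2123.
Total gain g = 0.7562.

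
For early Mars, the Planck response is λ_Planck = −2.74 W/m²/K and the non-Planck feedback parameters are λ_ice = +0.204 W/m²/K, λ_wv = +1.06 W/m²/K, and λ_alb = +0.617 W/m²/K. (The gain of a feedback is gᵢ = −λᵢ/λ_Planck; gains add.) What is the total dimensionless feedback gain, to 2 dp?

0.69

Convert to gains: g_ice = 0.204/2.74 = 0.07445; g_wv = 1.06/2.74 = 0.3869; g_alb = 0.617/2.74 = 0.2252.
Total gain g = 0.68655.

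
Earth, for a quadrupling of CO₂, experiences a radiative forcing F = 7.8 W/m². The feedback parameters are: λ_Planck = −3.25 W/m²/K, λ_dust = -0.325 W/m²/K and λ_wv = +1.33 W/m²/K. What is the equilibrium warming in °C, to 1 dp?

Net feedback parameter λ = (−3.25) + (-0.325) + (+1.33) = -2.245 W/m²/K.
ΔT = −F/λ = −7.8/(-2.245) = 3.5 °C.

3.5 °C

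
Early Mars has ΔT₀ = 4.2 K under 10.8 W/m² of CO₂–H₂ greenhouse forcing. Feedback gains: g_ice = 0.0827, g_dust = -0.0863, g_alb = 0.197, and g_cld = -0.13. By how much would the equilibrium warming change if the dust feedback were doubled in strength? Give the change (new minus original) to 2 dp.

Original: g = 0.0634, ΔT = 4.2/(1−0.0634) = 4.4843 K.
With doubled dust: g' = -0.0229, ΔT' = 4.2/(1+0.0229) = 4.1060 K.
Change = 4.1060 − 4.4843 = -0.38 K.

-0.38 K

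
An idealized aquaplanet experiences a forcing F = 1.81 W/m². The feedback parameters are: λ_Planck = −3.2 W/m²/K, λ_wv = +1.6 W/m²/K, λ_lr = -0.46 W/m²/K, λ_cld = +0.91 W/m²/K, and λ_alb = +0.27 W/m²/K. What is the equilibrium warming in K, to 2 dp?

Net feedback parameter λ = (−3.2) + (+1.6) + (-0.46) + (+0.91) + (+0.27) = -0.88 W/m²/K.
ΔT = −F/λ = −1.81/(-0.88) = 2.06 K.

2.06 K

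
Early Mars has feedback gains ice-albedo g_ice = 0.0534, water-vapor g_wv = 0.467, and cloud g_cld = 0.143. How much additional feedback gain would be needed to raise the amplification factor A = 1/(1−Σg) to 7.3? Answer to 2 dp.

0.20

Current total gain = 0.6634.
Target gain for A = 7.3: g* = 1 − 1/7.3 = 0.863.
Additional gain needed = 0.863 − 0.6634 = 0.20.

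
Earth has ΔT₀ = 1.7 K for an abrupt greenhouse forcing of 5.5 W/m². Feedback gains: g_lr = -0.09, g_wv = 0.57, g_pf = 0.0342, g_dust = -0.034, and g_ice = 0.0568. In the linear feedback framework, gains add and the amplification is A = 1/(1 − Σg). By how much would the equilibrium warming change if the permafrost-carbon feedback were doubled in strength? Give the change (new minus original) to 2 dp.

0.29 K

Original: g = 0.537, ΔT = 1.7/(1−0.537) = 3.6717 K.
With doubled permafrost-carbon: g' = 0.5712, ΔT' = 1.7/(1−0.5712) = 3.9646 K.
Change = 3.9646 − 3.6717 = 0.29 K.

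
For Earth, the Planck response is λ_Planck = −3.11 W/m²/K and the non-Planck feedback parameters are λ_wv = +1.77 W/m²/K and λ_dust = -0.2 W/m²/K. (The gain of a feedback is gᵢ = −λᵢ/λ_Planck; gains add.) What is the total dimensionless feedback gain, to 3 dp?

Convert to gains: g_wv = 1.77/3.11 = 0.5691; g_dust = -0.2/3.11 = -0.06431.
Total gain g = 0.50479.

0.505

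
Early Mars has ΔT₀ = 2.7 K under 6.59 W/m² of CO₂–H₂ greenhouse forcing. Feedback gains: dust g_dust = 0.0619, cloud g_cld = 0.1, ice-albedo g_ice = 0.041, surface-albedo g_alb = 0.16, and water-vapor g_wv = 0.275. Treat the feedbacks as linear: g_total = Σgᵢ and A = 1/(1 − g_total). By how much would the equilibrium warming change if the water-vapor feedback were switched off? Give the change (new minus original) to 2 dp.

Original: g = 0.6379, ΔT = 2.7/(1−0.6379) = 7.4565 K.
Without water-vapor: g' = 0.3629, ΔT' = 2.7/(1−0.3629) = 4.2380 K.
Change = 4.2380 − 7.4565 = -3.22 K.

-3.22 K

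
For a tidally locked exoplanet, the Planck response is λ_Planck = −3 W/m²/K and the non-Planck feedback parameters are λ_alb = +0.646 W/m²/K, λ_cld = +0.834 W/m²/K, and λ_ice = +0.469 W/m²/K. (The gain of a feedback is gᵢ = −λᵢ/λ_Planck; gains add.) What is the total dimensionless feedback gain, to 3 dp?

0.650

Convert to gains: g_alb = 0.646/3 = 0.2153; g_cld = 0.834/3 = 0.278; g_ice = 0.469/3 = 0.1563.
Total gain g = 0.6496.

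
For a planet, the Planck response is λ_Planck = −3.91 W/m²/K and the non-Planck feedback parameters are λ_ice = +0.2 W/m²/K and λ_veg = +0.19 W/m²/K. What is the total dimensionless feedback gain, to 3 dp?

0.100

Convert to gains: g_ice = 0.2/3.91 = 0.05115; g_veg = 0.19/3.91 = 0.04859.
Total gain g = 0.09974.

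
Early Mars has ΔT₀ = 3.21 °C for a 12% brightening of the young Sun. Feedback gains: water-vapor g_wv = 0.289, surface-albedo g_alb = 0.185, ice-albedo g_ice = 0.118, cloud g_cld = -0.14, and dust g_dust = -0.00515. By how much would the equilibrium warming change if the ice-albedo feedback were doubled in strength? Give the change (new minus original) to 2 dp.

Original: g = 0.44685, ΔT = 3.21/(1−0.44685) = 5.8031 °C.
With doubled ice-albedo: g' = 0.56485, ΔT' = 3.21/(1−0.56485) = 7.3768 °C.
Change = 7.3768 − 5.8031 = 1.57 °C.

1.57 °C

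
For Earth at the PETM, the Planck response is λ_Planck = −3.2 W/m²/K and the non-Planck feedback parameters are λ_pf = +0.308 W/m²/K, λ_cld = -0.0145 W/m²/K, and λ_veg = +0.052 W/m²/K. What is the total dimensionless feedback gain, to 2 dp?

Convert to gains: g_pf = 0.308/3.2 = 0.09625; g_cld = -0.0145/3.2 = -0.004531; g_veg = 0.052/3.2 = 0.01625.
Total gain g = 0.107969.

0.11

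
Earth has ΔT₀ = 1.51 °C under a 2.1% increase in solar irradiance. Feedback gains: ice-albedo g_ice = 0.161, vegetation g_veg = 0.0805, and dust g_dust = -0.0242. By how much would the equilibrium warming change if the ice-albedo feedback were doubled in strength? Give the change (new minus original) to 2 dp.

0.50 °C

Original: g = 0.2173, ΔT = 1.51/(1−0.2173) = 1.9292 °C.
With doubled ice-albedo: g' = 0.3783, ΔT' = 1.51/(1−0.3783) = 2.4288 °C.
Change = 2.4288 − 1.9292 = 0.50 °C.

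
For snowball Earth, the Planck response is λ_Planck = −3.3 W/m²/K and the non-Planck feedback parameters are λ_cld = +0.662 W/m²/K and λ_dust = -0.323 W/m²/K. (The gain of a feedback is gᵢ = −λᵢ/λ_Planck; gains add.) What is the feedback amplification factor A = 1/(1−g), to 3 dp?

1.114

Convert to gains: g_cld = 0.662/3.3 = 0.2006; g_dust = -0.323/3.3 = -0.09788.
Total gain g = 0.10272.
A = 1/(1 − 0.10272) = 1.114.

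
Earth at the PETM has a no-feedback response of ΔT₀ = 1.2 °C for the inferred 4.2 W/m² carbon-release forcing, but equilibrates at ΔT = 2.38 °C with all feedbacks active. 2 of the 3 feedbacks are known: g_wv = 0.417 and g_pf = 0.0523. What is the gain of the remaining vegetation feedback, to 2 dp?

0.03

Amplification A = ΔT/ΔT₀ = 2.38/1.2 = 1.983.
Total gain g = 1 − 1/A = 1 − 1/1.983 = 0.4957.
Known gains sum to 0.417 + 0.0523 = 0.4693.
g_veg = 0.4957 − 0.4693 = 0.03.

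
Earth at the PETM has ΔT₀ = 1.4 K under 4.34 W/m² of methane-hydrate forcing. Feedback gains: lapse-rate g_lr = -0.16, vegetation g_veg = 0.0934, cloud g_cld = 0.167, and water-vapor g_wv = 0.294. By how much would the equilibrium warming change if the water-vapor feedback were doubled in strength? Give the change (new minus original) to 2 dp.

2.18 K

Original: g = 0.3944, ΔT = 1.4/(1−0.3944) = 2.3118 K.
With doubled water-vapor: g' = 0.6884, ΔT' = 1.4/(1−0.6884) = 4.4929 K.
Change = 4.4929 − 2.3118 = 2.18 K.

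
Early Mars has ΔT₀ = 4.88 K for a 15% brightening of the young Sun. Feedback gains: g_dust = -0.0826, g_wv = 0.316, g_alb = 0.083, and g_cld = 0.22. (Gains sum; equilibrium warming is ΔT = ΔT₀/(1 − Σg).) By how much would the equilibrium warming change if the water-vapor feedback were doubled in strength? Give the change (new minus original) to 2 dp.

Original: g = 0.5364, ΔT = 4.88/(1−0.5364) = 10.5263 K.
With doubled water-vapor: g' = 0.8524, ΔT' = 4.88/(1−0.8524) = 33.0623 K.
Change = 33.0623 − 10.5263 = 22.54 K.

22.54 K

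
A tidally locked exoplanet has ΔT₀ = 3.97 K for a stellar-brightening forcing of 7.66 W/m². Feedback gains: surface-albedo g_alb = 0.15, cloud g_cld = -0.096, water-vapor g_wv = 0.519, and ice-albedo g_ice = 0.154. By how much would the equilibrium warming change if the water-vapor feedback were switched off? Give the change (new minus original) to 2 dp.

Original: g = 0.727, ΔT = 3.97/(1−0.727) = 14.5421 K.
Without water-vapor: g' = 0.208, ΔT' = 3.97/(1−0.208) = 5.0126 K.
Change = 5.0126 − 14.5421 = -9.53 K.

-9.53 K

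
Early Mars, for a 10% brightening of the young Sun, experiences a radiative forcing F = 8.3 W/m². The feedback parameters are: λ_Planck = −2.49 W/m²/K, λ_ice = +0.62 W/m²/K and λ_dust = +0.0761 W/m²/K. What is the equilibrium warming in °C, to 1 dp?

Net feedback parameter λ = (−2.49) + (+0.62) + (+0.0761) = -1.7939 W/m²/K.
ΔT = −F/λ = −8.3/(-1.7939) = 4.6 °C.

4.6 °C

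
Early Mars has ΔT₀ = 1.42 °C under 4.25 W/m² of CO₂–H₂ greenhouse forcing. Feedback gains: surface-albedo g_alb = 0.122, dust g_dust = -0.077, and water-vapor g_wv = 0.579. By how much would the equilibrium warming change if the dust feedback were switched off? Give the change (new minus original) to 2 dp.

0.97 °C

Original: g = 0.624, ΔT = 1.42/(1−0.624) = 3.7766 °C.
Without dust: g' = 0.701, ΔT' = 1.42/(1−0.701) = 4.7492 °C.
Change = 4.7492 − 3.7766 = 0.97 °C.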